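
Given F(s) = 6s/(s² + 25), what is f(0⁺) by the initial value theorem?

f(0⁺) = lim_{s→∞} s·6s/(s² + 25) = lim_{s→∞} 6s²/(s² + 25) = 6

Final answer: 6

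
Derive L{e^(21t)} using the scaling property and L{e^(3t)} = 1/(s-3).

Using L{f(at)} = (1/a)F(s/a) with a=7 and f(t) = e^(3t): L{e^(21t)} = (1/7) · 1/((s/7)-3) = (1/7) · 7/(s-21) = 1/(s-21)

Final answer: 1/(s-21)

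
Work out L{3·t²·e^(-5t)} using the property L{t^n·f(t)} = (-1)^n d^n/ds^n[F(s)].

L{e^(-5t)} = 1/(s+5). d/ds[1/(s+5)] = -1/(s+5)². d²/ds²[1/(s+5)] = 2/(s+5)³. So L{t²·e^(-5t)} = (-1)² · 2/(s+5)³ = 2/(s+5)³. Then L{3·t²·e^(-5t)} = 3·2/(s+5)³ = 6/(s+5)³

Final answer: 6/(s+5)³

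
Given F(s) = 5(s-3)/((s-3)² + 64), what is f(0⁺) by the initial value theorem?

f(0⁺) = lim_{s→∞} sF(s) = lim_{s→∞} 5s(s-3)/((s-3)² + 64) = 5

Final answer: 5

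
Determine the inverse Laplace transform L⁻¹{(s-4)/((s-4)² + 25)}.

Using frequency shift, L⁻¹{(s-4)/((s-4)² + 25)} = e^(4t)·cos(5t)

Final answer: e^(4t)·cos(5t)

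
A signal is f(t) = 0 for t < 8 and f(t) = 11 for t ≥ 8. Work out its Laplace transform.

f(t) = 11·u(t-8). L{u(t-8)} = e^(-8s)/s, so L{f(t)} = 11·e^(-8s)/s

Final answer: 11·e^(-8s)/s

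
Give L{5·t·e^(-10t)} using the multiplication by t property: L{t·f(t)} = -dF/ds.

Using L{t^n·e^(at)} = n!/(s-a)^(n+1), L{t·e^(-10t)} = 1/(s+10)^2, so L{5·t·e^(-10t)} = 5·1/(s+10)^2 = 5/(s+10)^2

Final answer: 5/(s+10)^2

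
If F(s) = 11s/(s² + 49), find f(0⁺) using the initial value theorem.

f(0⁺) = lim_{s→∞} s·11s/(s² + 49) = lim_{s→∞} 11s²/(s² + 49) = 11

Final answer: 11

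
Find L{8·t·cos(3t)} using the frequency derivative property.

L{cos(3t)} = s/(s² + 9). Derivative: d/ds[s/(s² + 9)] = [(s² + 9) - s·2s]/(s² + 9)² = (9 - s²)/(s² + 9)². So L{t·cos(3t)} = -F'(s) = (s² - 9)/(s² + 9)². Then L{8·t·cos(3t)} = 8·(s² - 9)/(s² + 9)²

Final answer: 8·(s² - 9)/(s² + 9)²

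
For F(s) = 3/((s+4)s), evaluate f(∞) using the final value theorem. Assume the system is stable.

f(∞) = lim_{s→0} sF(s) = lim_{s→0} 3/(s+4) = 3/4

Final answer: 3/4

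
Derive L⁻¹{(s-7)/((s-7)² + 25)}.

Using frequency shift: L⁻¹{(s-a)/((s-a)² + b²)} = e^(at)cos(bt). Here a=7, b=5

Final answer: e^(7t)·cos(5t)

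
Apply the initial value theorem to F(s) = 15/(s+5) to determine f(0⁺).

f(0⁺) = lim_{s→∞} s·15/(s+5) = lim_{s→∞} 15s/(s+5) = 15

Final answer: 15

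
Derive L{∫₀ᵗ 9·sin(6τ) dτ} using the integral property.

L{∫₀ᵗ f(τ)dτ} = F(s)/s with F(s) = 54/(s² + 36), so the result is (54/(s² + 36))/s = 54/(s(s² + 36))

Final answer: 54/(s(s² + 36))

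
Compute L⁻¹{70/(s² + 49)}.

This is the form c·a/(s² + a²) with a = 7, c = 10. L⁻¹ = 10·sin(7t)

Final answer: 10·sin(7t)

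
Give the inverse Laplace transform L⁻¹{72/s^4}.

L⁻¹{n!/s^(n+1)} = t^n with n=3. So L⁻¹{6/s^4} = t^3, and L⁻¹{72/s^4} = (72/6)·t^3 = 12·t^3

Final answer: 12·t^3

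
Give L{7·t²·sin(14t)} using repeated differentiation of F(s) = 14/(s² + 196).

F(s) = 14/(s² + 196). F'(s) = -28s/(s² + 196)². F''(s) = -28(196 - 3s²)/(s² + 196)³ = (84s² - 5488)/(s² + 196)³. So L{t²·sin(14t)} = (-1)² F''(s) = (84s² - 5488)/(s² + 196)³. Then L{7·t²·sin(14t)} = 7·(84s² - 5488)/(s² + 196)³ = (588s² - 38416)/(s² + 196)³

Final answer: (588s² - 38416)/(s² + 196)³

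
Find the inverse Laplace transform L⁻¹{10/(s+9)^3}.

L⁻¹{n!/(s-a)^(n+1)} = t^n·e^(at) with n=2, a=-9. So L⁻¹{2/(s+9)^3} = t^2·e^(-9t), and L⁻¹{10/(s+9)^3} = (10/2)·t^2·e^(-9t) = 5·t^2·e^(-9t)

Final answer: 5·t^2·e^(-9t)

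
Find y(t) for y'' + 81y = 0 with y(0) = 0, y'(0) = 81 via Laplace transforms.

L{y''} + 81L{y} = 0. s²Y - 0 - 81 + 81Y = 0. Y(s² + 81) = 81. Y = (81)/(s² + 81). Inverting: y(t) = 9sin(9t)

Final answer: y(t) = 9sin(9t)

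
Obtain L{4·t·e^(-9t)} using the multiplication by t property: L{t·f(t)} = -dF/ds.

Using L{t^n·e^(at)} = n!/(s-a)^(n+1), L{t·e^(-9t)} = 1/(s+9)^2, so L{4·t·e^(-9t)} = 4·1/(s+9)^2 = 4/(s+9)^2

Final answer: 4/(s+9)^2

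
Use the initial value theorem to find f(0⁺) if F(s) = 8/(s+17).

f(0⁺) = lim_{s→∞} s·8/(s+17) = lim_{s→∞} 8s/(s+17) = 8

Final answer: 8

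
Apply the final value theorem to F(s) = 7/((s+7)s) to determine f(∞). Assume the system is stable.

f(∞) = lim_{s→0} sF(s) = lim_{s→0} 7/(s+7) = 1

Final answer: 1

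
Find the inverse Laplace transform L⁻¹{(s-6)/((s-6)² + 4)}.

Using frequency shift, L⁻¹{(s-6)/((s-6)² + 4)} = e^(6t)·cos(2t)

Final answer: e^(6t)·cos(2t)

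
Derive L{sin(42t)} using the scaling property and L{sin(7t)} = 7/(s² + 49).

Using L{f(at)} = (1/a)F(s/a) with a=6: L{sin(42t)} = (1/6) · 7/((s/6)² + 49) = (1/6) · 7·36/(s² + 1764) = 42/(s² + 1764)

Final answer: 42/(s² + 1764)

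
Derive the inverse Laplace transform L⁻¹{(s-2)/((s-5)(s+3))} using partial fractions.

Using partial fractions, f(t) = (3e^(5t) + 5e^(-3t))/8

Final answer: (3e^(5t) + 5e^(-3t))/8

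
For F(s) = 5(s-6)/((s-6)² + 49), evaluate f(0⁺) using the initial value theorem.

f(0⁺) = lim_{s→∞} sF(s) = lim_{s→∞} 5s(s-6)/((s-6)² + 49) = 5

Final answer: 5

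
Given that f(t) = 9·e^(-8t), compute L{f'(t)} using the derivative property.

f(0) = 9, F(s) = 9/(s+8). L{f'(t)} = s·F(s) - f(0) = 9s/(s+8) - 9 = (9s - 9(s+8))/(s+8) = -72/(s+8)

Final answer: -72/(s+8)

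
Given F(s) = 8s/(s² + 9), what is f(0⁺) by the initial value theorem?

f(0⁺) = lim_{s→∞} s·8s/(s² + 9) = lim_{s→∞} 8s²/(s² + 9) = 8

Final answer: 8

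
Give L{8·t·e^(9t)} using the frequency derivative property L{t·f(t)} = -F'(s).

L{e^(9t)} = 1/(s-9). By frequency derivative: L{t·e^(9t)} = -d/ds[1/(s-9)] = -(-1)/(s-9)² = 1/(s-9)². Then L{8·t·e^(9t)} = 8·1/(s-9)² = 8/(s-9)²

Final answer: 8/(s-9)²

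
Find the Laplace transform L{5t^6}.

L{5t^6} = 5 · L{t^6} = 5 · 720/s^7 = 3600/s^7

Final answer: 3600/s^7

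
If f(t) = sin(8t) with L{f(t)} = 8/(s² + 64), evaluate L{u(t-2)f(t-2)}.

Time shift theorem: L{u(t-a)f(t-a)} = e^(-as)F(s). Here a=2, F(s) = 8/(s² + 64), so L{u(t-2)f(t-2)} = e^(-2s)·8/(s² + 64)

Final answer: e^(-2s)·8/(s² + 64)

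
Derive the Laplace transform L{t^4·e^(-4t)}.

L{t^n·e^(at)} = n!/(s-a)^(n+1), so L{t^4·e^(-4t)} = 24/(s+4)^5

Final answer: 24/(s+4)^5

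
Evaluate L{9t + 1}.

L{9t + 1} = 9·L{t} + L{1} = 9/s² + 1/s

Final answer: 9/s² + 1/s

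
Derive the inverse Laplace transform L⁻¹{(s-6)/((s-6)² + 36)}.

Using frequency shift, L⁻¹{(s-6)/((s-6)² + 36)} = e^(6t)·cos(6t)

Final answer: e^(6t)·cos(6t)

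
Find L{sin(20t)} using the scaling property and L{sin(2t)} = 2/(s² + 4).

Using L{f(at)} = (1/a)F(s/a) with a=10: L{sin(20t)} = (1/10) · 2/((s/10)² + 4) = (1/10) · 2·100/(s² + 400) = 20/(s² + 400)

Final answer: 20/(s² + 400)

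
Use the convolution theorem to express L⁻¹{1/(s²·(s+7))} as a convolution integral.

1/(s²·(s+7)) = (1/s^2)·(1/(s+7)) = L{t}·L{e^(-7t)}. So f(t) = t*e^(-7t) = ∫₀ᵗ τ·e^(-7(t-τ)) dτ

Final answer: ∫₀ᵗ τ·e^(-7(t-τ)) dτ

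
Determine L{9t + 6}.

L{9t + 6} = 9·L{t} + 6·L{1} = 9/s² + 6/s

Final answer: 9/s² + 6/s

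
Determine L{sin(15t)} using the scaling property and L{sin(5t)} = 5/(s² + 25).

Using L{f(at)} = (1/a)F(s/a) with a=3: L{sin(15t)} = (1/3) · 5/((s/3)² + 25) = (1/3) · 5·9/(s² + 225) = 15/(s² + 225)

Final answer: 15/(s² + 225)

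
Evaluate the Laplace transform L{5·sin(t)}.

L{sin(ωt)} = ω/(s² + ω²), so L{sin(t)} = 1/(s² + 1). Then L{5·sin(t)} = 5·1/(s² + 1) = 5/(s² + 1)

Final answer: 5/(s² + 1)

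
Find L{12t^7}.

L{t^n} = n!/s^(n+1). So L{12t^7} = 12·7!/s^8 = 60480/s^8

Final answer: 60480/s^8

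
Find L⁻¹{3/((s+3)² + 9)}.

Form: b/((s-a)² + b²) → e^(at)sin(bt). With a=-3, b=3

Final answer: e^(-3t)·sin(3t)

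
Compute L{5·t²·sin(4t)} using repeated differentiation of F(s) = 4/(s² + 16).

F(s) = 4/(s² + 16). F'(s) = -8s/(s² + 16)². F''(s) = -8(16 - 3s²)/(s² + 16)³ = (24s² - 128)/(s² + 16)³. So L{t²·sin(4t)} = (-1)² F''(s) = (24s² - 128)/(s² + 16)³. Then L{5·t²·sin(4t)} = 5·(24s² - 128)/(s² + 16)³ = (120s² - 640)/(s² + 16)³

Final answer: (120s² - 640)/(s² + 16)³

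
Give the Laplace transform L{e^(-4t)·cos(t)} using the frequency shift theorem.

Frequency shift: L{e^(at)f(t)} = F(s-a). L{e^(-4t)·cos(t)} = (s+4)/((s+4)² + 1)

Final answer: (s+4)/((s+4)² + 1)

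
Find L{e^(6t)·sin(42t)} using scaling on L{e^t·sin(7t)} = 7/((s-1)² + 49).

Scaling with a=6: L{e^(6t)·sin(42t)} = (1/6) · 7/((s/6-1)² + 49). Simplifying: 42/((s-6)² + 1764)

Final answer: 42/((s-6)² + 1764)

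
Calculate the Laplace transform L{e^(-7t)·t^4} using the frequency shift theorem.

L{e^(at)·t^n} = n!/(s-a)^(n+1), so L{e^(-7t)·t^4} = 24/(s+7)^5

Final answer: 24/(s+7)^5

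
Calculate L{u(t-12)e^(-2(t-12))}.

u(t-a)f(t-a) with f(t)=e^(-2t). L{e^(-2t)} = 1/(s+2). By time shift: e^(-12s)/(s+2)

Final answer: e^(-12s)/(s+2)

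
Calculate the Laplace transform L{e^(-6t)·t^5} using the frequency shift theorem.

L{e^(at)·t^n} = n!/(s-a)^(n+1), so L{e^(-6t)·t^5} = 120/(s+6)^6

Final answer: 120/(s+6)^6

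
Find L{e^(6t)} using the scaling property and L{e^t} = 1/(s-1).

Using L{f(at)} = (1/a)F(s/a) with a=6 and f(t) = e^t: L{e^(6t)} = (1/6) · 1/((s/6)-1) = (1/6) · 6/(s-6) = 1/(s-6)

Final answer: 1/(s-6)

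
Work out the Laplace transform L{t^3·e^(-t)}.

L{t^n·e^(at)} = n!/(s-a)^(n+1), so L{t^3·e^(-t)} = 6/(s+1)^4

Final answer: 6/(s+1)^4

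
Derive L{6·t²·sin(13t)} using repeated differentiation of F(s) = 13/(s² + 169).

F(s) = 13/(s² + 169). F'(s) = -26s/(s² + 169)². F''(s) = -26(169 - 3s²)/(s² + 169)³ = (78s² - 4394)/(s² + 169)³. So L{t²·sin(13t)} = (-1)² F''(s) = (78s² - 4394)/(s² + 169)³. Then L{6·t²·sin(13t)} = 6·(78s² - 4394)/(s² + 169)³ = (468s² - 26364)/(s² + 169)³

Final answer: (468s² - 26364)/(s² + 169)³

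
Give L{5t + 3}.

L{5t + 3} = 5·L{t} + 3·L{1} = 5/s² + 3/s

Final answer: 5/s² + 3/s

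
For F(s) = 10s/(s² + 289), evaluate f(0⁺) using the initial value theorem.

f(0⁺) = lim_{s→∞} s·10s/(s² + 289) = lim_{s→∞} 10s²/(s² + 289) = 10

Final answer: 10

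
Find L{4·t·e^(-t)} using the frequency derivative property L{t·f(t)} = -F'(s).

L{e^(-t)} = 1/(s+1). By frequency derivative: L{t·e^(-t)} = -d/ds[1/(s+1)] = -(-1)/(s+1)² = 1/(s+1)². Then L{4·t·e^(-t)} = 4·1/(s+1)² = 4/(s+1)²

Final answer: 4/(s+1)²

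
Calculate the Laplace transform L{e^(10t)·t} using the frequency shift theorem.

L{e^(at)·t^n} = n!/(s-a)^(n+1), so L{e^(10t)·t} = 1/(s-10)^2

Final answer: 1/(s-10)^2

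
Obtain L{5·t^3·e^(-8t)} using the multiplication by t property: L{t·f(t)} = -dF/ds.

Using L{t^n·e^(at)} = n!/(s-a)^(n+1), L{t^3·e^(-8t)} = 6/(s+8)^4, so L{5·t^3·e^(-8t)} = 5·6/(s+8)^4 = 30/(s+8)^4

Final answer: 30/(s+8)^4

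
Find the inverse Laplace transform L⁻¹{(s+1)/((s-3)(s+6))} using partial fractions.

Using partial fractions, f(t) = (4e^(3t) + 5e^(-6t))/9

Final answer: (4e^(3t) + 5e^(-6t))/9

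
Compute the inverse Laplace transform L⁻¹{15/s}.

L⁻¹{c/s} = c, so L⁻¹{15/s} = 15

Final answer: 15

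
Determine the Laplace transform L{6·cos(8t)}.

L{cos(ωt)} = s/(s² + ω²), so L{cos(8t)} = s/(s² + 64). Then L{6·cos(8t)} = 6·s/(s² + 64) = 6s/(s² + 64)

Final answer: 6s/(s² + 64)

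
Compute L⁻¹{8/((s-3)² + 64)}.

Form: b/((s-a)² + b²) → e^(at)sin(bt). With a=3, b=8

Final answer: e^(3t)·sin(8t)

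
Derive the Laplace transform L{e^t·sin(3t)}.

L{e^(at)·sin(ωt)} = ω/((s-a)² + ω²), so L{e^t·sin(3t)} = 3/((s-1)² + 9)

Final answer: 3/((s-1)² + 9)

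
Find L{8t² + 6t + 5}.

L{8t² + 6t + 5} = 8·2/s³ + 6/s² + 5/s = 16/s³ + 6/s² + 5/s

Final answer: 16/s³ + 6/s² + 5/s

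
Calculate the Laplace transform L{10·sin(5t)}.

L{sin(ωt)} = ω/(s² + ω²), so L{sin(5t)} = 5/(s² + 25). Then L{10·sin(5t)} = 10·5/(s² + 25) = 50/(s² + 25)

Final answer: 50/(s² + 25)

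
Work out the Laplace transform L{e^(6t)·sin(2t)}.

L{e^(at)·sin(ωt)} = ω/((s-a)² + ω²), so L{e^(6t)·sin(2t)} = 2/((s-6)² + 4)

Final answer: 2/((s-6)² + 4)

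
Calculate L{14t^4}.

L{t^n} = n!/s^(n+1). So L{14t^4} = 14·4!/s^5 = 336/s^5

Final answer: 336/s^5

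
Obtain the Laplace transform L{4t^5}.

L{4t^5} = 4 · L{t^5} = 4 · 120/s^6 = 480/s^6

Final answer: 480/s^6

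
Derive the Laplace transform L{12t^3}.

L{12t^3} = 12 · L{t^3} = 12 · 6/s^4 = 72/s^4

Final answer: 72/s^4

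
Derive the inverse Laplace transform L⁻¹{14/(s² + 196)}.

L⁻¹{14/(s² + 196)} = sin(14t)

Final answer: sin(14t)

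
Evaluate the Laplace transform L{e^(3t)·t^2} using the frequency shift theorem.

L{e^(at)·t^n} = n!/(s-a)^(n+1), so L{e^(3t)·t^2} = 2/(s-3)^3

Final answer: 2/(s-3)^3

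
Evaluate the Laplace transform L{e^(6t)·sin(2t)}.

L{e^(at)·sin(ωt)} = ω/((s-a)² + ω²), so L{e^(6t)·sin(2t)} = 2/((s-6)² + 4)

Final answer: 2/((s-6)² + 4)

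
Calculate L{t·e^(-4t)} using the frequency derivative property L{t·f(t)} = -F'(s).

L{e^(-4t)} = 1/(s+4). By frequency derivative: L{t·e^(-4t)} = -d/ds[1/(s+4)] = -(-1)/(s+4)² = 1/(s+4)²

Final answer: 1/(s+4)²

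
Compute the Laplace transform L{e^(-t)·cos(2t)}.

L{e^(at)·cos(ωt)} = (s-a)/((s-a)² + ω²), so L{e^(-t)·cos(2t)} = (s+1)/((s+1)² + 4)

Final answer: (s+1)/((s+1)² + 4)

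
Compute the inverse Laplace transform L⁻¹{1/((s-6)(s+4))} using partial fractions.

Decompose: A/(s-6) + B/(s+4). A = 1/10, B = -1/10. f(t) = (e^(6t) - e^(-4t))/10

Final answer: (e^(6t) - e^(-4t))/10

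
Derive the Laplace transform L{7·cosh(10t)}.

L{cosh(ωt)} = s/(s² - ω²), so L{cosh(10t)} = s/(s² - 100). Then L{7·cosh(10t)} = 7·s/(s² - 100) = 7s/(s² - 100)

Final answer: 7s/(s² - 100)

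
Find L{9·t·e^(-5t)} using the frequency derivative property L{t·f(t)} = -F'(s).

L{e^(-5t)} = 1/(s+5). By frequency derivative: L{t·e^(-5t)} = -d/ds[1/(s+5)] = -(-1)/(s+5)² = 1/(s+5)². Then L{9·t·e^(-5t)} = 9·1/(s+5)² = 9/(s+5)²

Final answer: 9/(s+5)²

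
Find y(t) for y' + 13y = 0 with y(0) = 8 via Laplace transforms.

L{y'} + 13L{y} = 0. sY - 8 + 13Y = 0. Y(s+13) = 8. Y = 8/(s+13)

Final answer: y(t) = 8e^(-13t)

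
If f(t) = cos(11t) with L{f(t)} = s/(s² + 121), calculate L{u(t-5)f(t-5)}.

Time shift theorem: L{u(t-a)f(t-a)} = e^(-as)F(s). Here a=5, F(s) = s/(s² + 121), so L{u(t-5)f(t-5)} = e^(-5s)·s/(s² + 121)

Final answer: e^(-5s)·s/(s² + 121)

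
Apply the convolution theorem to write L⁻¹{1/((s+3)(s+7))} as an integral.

1/((s+3)(s+7)) = (1/(s+3))·(1/(s+7)) = L{e^(-3t)}·L{e^(-7t)}. So f(t) = e^(-3t)*e^(-7t) = ∫₀ᵗ e^(-3τ)·e^(-7(t-τ)) dτ

Final answer: ∫₀ᵗ e^(-3τ)·e^(-7(t-τ)) dτ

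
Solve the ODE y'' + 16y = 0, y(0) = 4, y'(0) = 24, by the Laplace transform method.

L{y''} + 16L{y} = 0. s²Y - 4s - 24 + 16Y = 0. Y(s² + 16) = 4s + 24. Y = (4s + 24)/(s² + 16). Inverting: y(t) = 4cos(4t) + 6sin(4t)

Final answer: y(t) = 4cos(4t) + 6sin(4t)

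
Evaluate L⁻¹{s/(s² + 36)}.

This is the form c·s/(s² + a²) with a = 6. L⁻¹ = cos(6t)

Final answer: cos(6t)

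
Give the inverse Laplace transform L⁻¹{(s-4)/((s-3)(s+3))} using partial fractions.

Using partial fractions, f(t) = (-e^(3t) + 7e^(-3t))/6

Final answer: (-e^(3t) + 7e^(-3t))/6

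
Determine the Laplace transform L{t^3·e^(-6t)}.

L{t^n·e^(at)} = n!/(s-a)^(n+1), so L{t^3·e^(-6t)} = 6/(s+6)^4

Final answer: 6/(s+6)^4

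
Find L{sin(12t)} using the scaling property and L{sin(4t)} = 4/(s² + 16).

Using L{f(at)} = (1/a)F(s/a) with a=3: L{sin(12t)} = (1/3) · 4/((s/3)² + 16) = (1/3) · 4·9/(s² + 144) = 12/(s² + 144)

Final answer: 12/(s² + 144)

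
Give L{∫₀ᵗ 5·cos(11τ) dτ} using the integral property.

L{∫₀ᵗ f(τ)dτ} = F(s)/s with F(s) = 5s/(s² + 121), so the result is (5s/(s² + 121))/s = 5/(s² + 121)

Final answer: 5/(s² + 121)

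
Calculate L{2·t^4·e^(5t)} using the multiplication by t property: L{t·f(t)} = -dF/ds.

Using L{t^n·e^(at)} = n!/(s-a)^(n+1), L{t^4·e^(5t)} = 24/(s-5)^5, so L{2·t^4·e^(5t)} = 2·24/(s-5)^5 = 48/(s-5)^5

Final answer: 48/(s-5)^5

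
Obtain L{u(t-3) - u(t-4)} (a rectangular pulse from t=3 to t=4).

L{u(t-a)} = e^(-as)/s. L{u(t-3) - u(t-4)} = (e^(-3s) - e^(-4s))/s

Final answer: (e^(-3s) - e^(-4s))/s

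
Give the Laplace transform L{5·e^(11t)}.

L{e^(at)} = 1/(s-a), so L{e^(11t)} = 1/(s-11). Then L{5·e^(11t)} = 5/(s-11)

Final answer: 5/(s-11)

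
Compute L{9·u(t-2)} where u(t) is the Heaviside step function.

L{u(t-a)} = e^(-as)/s. Here a=2, so L{u(t-2)} = e^(-2s)/s, and L{9·u(t-2)} = 9·e^(-2s)/s

Final answer: 9·e^(-2s)/s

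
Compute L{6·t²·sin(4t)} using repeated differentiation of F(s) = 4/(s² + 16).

F(s) = 4/(s² + 16). F'(s) = -8s/(s² + 16)². F''(s) = -8(16 - 3s²)/(s² + 16)³ = (24s² - 128)/(s² + 16)³. So L{t²·sin(4t)} = (-1)² F''(s) = (24s² - 128)/(s² + 16)³. Then L{6·t²·sin(4t)} = 6·(24s² - 128)/(s² + 16)³ = (144s² - 768)/(s² + 16)³

Final answer: (144s² - 768)/(s² + 16)³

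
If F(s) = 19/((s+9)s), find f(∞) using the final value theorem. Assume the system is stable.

f(∞) = lim_{s→0} sF(s) = lim_{s→0} 19/(s+9) = 19/9

Final answer: 19/9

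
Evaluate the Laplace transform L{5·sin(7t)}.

L{sin(ωt)} = ω/(s² + ω²), so L{sin(7t)} = 7/(s² + 49). Then L{5·sin(7t)} = 5·7/(s² + 49) = 35/(s² + 49)

Final answer: 35/(s² + 49)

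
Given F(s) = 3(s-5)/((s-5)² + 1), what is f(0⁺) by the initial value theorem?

f(0⁺) = lim_{s→∞} sF(s) = lim_{s→∞} 3s(s-5)/((s-5)² + 1) = 3

Final answer: 3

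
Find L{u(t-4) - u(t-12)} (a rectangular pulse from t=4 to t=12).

L{u(t-a)} = e^(-as)/s. L{u(t-4) - u(t-12)} = (e^(-4s) - e^(-12s))/s

Final answer: (e^(-4s) - e^(-12s))/s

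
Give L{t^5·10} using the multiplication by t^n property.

L{10} = 10/s. d^1/ds^1[1/s] = -1/s². d^2/ds^2[1/s] = 2/s^3. d^3/ds^3[1/s] = -6/s^4. d^4/ds^4[1/s] = 24/s^5. d^5/ds^5[1/s] = -120/s^6. So L{t^5} = (-1)^{5}·-120/s^6 = 120/s^6. Then L{t^5·10} = 10·120/s^6 = 1200/s^6

Final answer: 1200/s^6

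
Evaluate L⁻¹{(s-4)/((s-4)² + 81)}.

Using frequency shift: L⁻¹{(s-a)/((s-a)² + b²)} = e^(at)cos(bt). Here a=4, b=9

Final answer: e^(4t)·cos(9t)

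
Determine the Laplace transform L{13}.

L{13} = 13 · L{1} = 13/s

Final answer: 13/s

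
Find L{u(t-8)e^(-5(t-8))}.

u(t-a)f(t-a) with f(t)=e^(-5t). L{e^(-5t)} = 1/(s+5). By time shift: e^(-8s)/(s+5)

Final answer: e^(-8s)/(s+5)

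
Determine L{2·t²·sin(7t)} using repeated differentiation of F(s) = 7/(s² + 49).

F(s) = 7/(s² + 49). F'(s) = -14s/(s² + 49)². F''(s) = -14(49 - 3s²)/(s² + 49)³ = (42s² - 686)/(s² + 49)³. So L{t²·sin(7t)} = (-1)² F''(s) = (42s² - 686)/(s² + 49)³. Then L{2·t²·sin(7t)} = 2·(42s² - 686)/(s² + 49)³ = (84s² - 1372)/(s² + 49)³

Final answer: (84s² - 1372)/(s² + 49)³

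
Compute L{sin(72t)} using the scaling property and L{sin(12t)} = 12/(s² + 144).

Using L{f(at)} = (1/a)F(s/a) with a=6: L{sin(72t)} = (1/6) · 12/((s/6)² + 144) = (1/6) · 12·36/(s² + 5184) = 72/(s² + 5184)

Final answer: 72/(s² + 5184)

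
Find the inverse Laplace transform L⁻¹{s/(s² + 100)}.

L⁻¹{s/(s² + 100)} = cos(10t)

Final answer: cos(10t)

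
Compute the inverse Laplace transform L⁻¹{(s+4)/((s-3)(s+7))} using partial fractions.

Using partial fractions, f(t) = (7e^(3t) + 3e^(-7t))/10

Final answer: (7e^(3t) + 3e^(-7t))/10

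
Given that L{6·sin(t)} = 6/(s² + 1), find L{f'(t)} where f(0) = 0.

L{f'(t)} = s·F(s) - f(0) = s·6/(s² + 1) - 0 = 6s/(s² + 1)

Final answer: 6s/(s² + 1)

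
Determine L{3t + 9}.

L{3t + 9} = 3·L{t} + 9·L{1} = 3/s² + 9/s

Final answer: 3/s² + 9/s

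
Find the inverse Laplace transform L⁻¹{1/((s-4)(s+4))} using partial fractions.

Decompose: A/(s-4) + B/(s+4). A = 1/8, B = -1/8. f(t) = (e^(4t) - e^(-4t))/8

Final answer: (e^(4t) - e^(-4t))/8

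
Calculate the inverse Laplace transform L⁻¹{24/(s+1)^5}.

L⁻¹{n!/(s-a)^(n+1)} = t^n·e^(at), so L⁻¹{24/(s+1)^5} = t^4·e^(-t)

Final answer: t^4·e^(-t)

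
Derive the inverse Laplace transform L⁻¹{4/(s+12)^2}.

L⁻¹{n!/(s-a)^(n+1)} = t^n·e^(at) with n=1, a=-12. So L⁻¹{1/(s+12)^2} = t·e^(-12t), and L⁻¹{4/(s+12)^2} = (4/1)·t·e^(-12t) = 4·t·e^(-12t)

Final answer: 4·t·e^(-12t)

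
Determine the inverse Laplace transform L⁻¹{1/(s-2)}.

L⁻¹{1/(s-a)} = e^(at), so L⁻¹{1/(s-2)} = e^(2t)

Final answer: e^(2t)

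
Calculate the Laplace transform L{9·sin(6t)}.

L{sin(ωt)} = ω/(s² + ω²), so L{sin(6t)} = 6/(s² + 36). Then L{9·sin(6t)} = 9·6/(s² + 36) = 54/(s² + 36)

Final answer: 54/(s² + 36)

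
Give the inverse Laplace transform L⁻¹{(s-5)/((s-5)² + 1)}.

Using frequency shift, L⁻¹{(s-5)/((s-5)² + 1)} = e^(5t)·cos(t)

Final answer: e^(5t)·cos(t)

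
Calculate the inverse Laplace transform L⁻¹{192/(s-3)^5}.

L⁻¹{n!/(s-a)^(n+1)} = t^n·e^(at) with n=4, a=3. So L⁻¹{24/(s-3)^5} = t^4·e^(3t), and L⁻¹{192/(s-3)^5} = (192/24)·t^4·e^(3t) = 8·t^4·e^(3t)

Final answer: 8·t^4·e^(3t)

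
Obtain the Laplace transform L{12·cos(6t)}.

L{cos(ωt)} = s/(s² + ω²), so L{cos(6t)} = s/(s² + 36). Then L{12·cos(6t)} = 12·s/(s² + 36) = 12s/(s² + 36)

Final answer: 12s/(s² + 36)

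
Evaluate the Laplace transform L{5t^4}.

L{5t^4} = 5 · L{t^4} = 5 · 24/s^5 = 120/s^5

Final answer: 120/s^5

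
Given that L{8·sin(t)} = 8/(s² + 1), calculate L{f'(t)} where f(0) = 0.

L{f'(t)} = s·F(s) - f(0) = s·8/(s² + 1) - 0 = 8s/(s² + 1)

Final answer: 8s/(s² + 1)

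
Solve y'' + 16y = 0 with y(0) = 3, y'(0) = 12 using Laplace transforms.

L{y''} + 16L{y} = 0. s²Y - 3s - 12 + 16Y = 0. Y(s² + 16) = 3s + 12. Y = (3s + 12)/(s² + 16). Inverting: y(t) = 3cos(4t) + 3sin(4t)

Final answer: y(t) = 3cos(4t) + 3sin(4t)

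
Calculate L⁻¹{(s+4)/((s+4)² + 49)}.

Using frequency shift: L⁻¹{(s-a)/((s-a)² + b²)} = e^(at)cos(bt). Here a=-4, b=7

Final answer: e^(-4t)·cos(7t)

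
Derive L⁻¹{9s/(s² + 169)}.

This is the form c·s/(s² + a²) with a = 13, c = 9. L⁻¹ = 9·cos(13t)

Final answer: 9·cos(13t)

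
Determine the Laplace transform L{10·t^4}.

L{t^n} = n!/s^(n+1), so L{t^4} = 24/s^5. Then L{10·t^4} = 10·24/s^5 = 240/s^5

Final answer: 240/s^5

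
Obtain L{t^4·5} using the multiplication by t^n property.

L{5} = 5/s. d^1/ds^1[1/s] = -1/s². d^2/ds^2[1/s] = 2/s^3. d^3/ds^3[1/s] = -6/s^4. d^4/ds^4[1/s] = 24/s^5. So L{t^4} = (-1)^{4}·24/s^5 = 24/s^5. Then L{t^4·5} = 5·24/s^5 = 120/s^5

Final answer: 120/s^5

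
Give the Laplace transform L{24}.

L{24} = 24 · L{1} = 24/s

Final answer: 24/s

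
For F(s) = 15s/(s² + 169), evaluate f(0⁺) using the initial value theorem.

f(0⁺) = lim_{s→∞} s·15s/(s² + 169) = lim_{s→∞} 15s²/(s² + 169) = 15

Final answer: 15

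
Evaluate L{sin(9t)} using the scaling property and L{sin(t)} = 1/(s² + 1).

Using L{f(at)} = (1/a)F(s/a) with a=9: L{sin(9t)} = (1/9) · 1/((s/9)² + 1) = (1/9) · 1·81/(s² + 81) = 9/(s² + 81)

Final answer: 9/(s² + 81)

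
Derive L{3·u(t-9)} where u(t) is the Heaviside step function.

L{u(t-a)} = e^(-as)/s. Here a=9, so L{u(t-9)} = e^(-9s)/s, and L{3·u(t-9)} = 3·e^(-9s)/s

Final answer: 3·e^(-9s)/s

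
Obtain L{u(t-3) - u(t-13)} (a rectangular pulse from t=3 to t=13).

L{u(t-a)} = e^(-as)/s. L{u(t-3) - u(t-13)} = (e^(-3s) - e^(-13s))/s

Final answer: (e^(-3s) - e^(-13s))/s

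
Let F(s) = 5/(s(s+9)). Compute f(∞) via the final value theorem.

f(∞) = lim_{s→0} s·5/(s(s+9)) = lim_{s→0} 5/(s+9) = 5/9 = 5/9

Final answer: 5/9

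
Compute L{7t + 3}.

L{7t + 3} = 7·L{t} + 3·L{1} = 7/s² + 3/s

Final answer: 7/s² + 3/s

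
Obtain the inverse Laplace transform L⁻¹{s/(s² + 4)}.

L⁻¹{s/(s² + 4)} = cos(2t)

Final answer: cos(2t)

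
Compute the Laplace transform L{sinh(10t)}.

L{sinh(ωt)} = ω/(s² - ω²), so L{sinh(10t)} = 10/(s² - 100)

Final answer: 10/(s² - 100)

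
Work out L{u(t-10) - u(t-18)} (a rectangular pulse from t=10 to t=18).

L{u(t-a)} = e^(-as)/s. L{u(t-10) - u(t-18)} = (e^(-10s) - e^(-18s))/s

Final answer: (e^(-10s) - e^(-18s))/s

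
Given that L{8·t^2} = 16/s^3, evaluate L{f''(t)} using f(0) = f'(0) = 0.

L{f''(t)} = s²F(s) - sf(0) - f'(0) = s²·16/s^3 - 0 - 0 = 16/s

Final answer: 16/s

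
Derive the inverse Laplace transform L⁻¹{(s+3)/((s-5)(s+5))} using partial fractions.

Using partial fractions, f(t) = (8e^(5t) + 2e^(-5t))/10

Final answer: (8e^(5t) + 2e^(-5t))/10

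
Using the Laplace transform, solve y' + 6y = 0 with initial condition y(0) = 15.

L{y'} + 6L{y} = 0. sY - 15 + 6Y = 0. Y(s+6) = 15. Y = 15/(s+6)

Final answer: y(t) = 15e^(-6t)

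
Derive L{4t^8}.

L{t^n} = n!/s^(n+1). So L{4t^8} = 4·8!/s^9 = 161280/s^9

Final answer: 161280/s^9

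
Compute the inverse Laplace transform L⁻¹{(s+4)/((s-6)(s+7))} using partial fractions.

Using partial fractions, f(t) = (10e^(6t) + 3e^(-7t))/13

Final answer: (10e^(6t) + 3e^(-7t))/13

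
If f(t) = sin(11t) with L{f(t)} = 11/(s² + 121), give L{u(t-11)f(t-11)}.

Time shift theorem: L{u(t-a)f(t-a)} = e^(-as)F(s). Here a=11, F(s) = 11/(s² + 121), so L{u(t-11)f(t-11)} = e^(-11s)·11/(s² + 121)

Final answer: e^(-11s)·11/(s² + 121)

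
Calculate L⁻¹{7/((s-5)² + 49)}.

Form: b/((s-a)² + b²) → e^(at)sin(bt). With a=5, b=7

Final answer: e^(5t)·sin(7t)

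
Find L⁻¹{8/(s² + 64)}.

This is the form c·a/(s² + a²) with a = 8. L⁻¹ = sin(8t)

Final answer: sin(8t)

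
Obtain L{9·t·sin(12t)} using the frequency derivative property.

L{sin(12t)} = 12/(s² + 144). By L{t·f(t)} = -F'(s): -d/ds[12/(s² + 144)] = -(12)·(-2s)/(s² + 144)² = 24s/(s² + 144)². Then L{9·t·sin(12t)} = 9·24s/(s² + 144)² = 216s/(s² + 144)²

Final answer: 216s/(s² + 144)²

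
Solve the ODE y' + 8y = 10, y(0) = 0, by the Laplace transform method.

sY + 8Y = 10/s. Y = 10/(s(s+8)). Partial fractions: Y = 5/4/s - 5/4/(s+8)

Final answer: y(t) = 5/4(1 - e^(-8t))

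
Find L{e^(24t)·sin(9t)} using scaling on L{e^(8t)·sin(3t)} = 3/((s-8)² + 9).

Scaling with a=3: L{e^(24t)·sin(9t)} = (1/3) · 3/((s/3-8)² + 9). Simplifying: 9/((s-24)² + 81)

Final answer: 9/((s-24)² + 81)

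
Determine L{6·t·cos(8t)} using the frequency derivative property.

L{cos(8t)} = s/(s² + 64). Derivative: d/ds[s/(s² + 64)] = [(s² + 64) - s·2s]/(s² + 64)² = (64 - s²)/(s² + 64)². So L{t·cos(8t)} = -F'(s) = (s² - 64)/(s² + 64)². Then L{6·t·cos(8t)} = 6·(s² - 64)/(s² + 64)²

Final answer: 6·(s² - 64)/(s² + 64)²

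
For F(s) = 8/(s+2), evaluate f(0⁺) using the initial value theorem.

f(0⁺) = lim_{s→∞} s·8/(s+2) = lim_{s→∞} 8s/(s+2) = 8

Final answer: 8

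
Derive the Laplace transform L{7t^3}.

L{7t^3} = 7 · L{t^3} = 7 · 6/s^4 = 42/s^4

Final answer: 42/s^4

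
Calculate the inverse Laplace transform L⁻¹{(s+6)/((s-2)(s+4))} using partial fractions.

Using partial fractions, f(t) = (8e^(2t) - 2e^(-4t))/6

Final answer: (8e^(2t) - 2e^(-4t))/6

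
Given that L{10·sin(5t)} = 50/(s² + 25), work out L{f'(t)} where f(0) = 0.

L{f'(t)} = s·F(s) - f(0) = s·50/(s² + 25) - 0 = 50s/(s² + 25)

Final answer: 50s/(s² + 25)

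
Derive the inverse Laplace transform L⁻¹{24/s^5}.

L⁻¹{n!/s^(n+1)} = t^n with n=4. So L⁻¹{24/s^5} = t^4

Final answer: t^4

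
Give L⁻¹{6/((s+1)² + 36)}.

Form: b/((s-a)² + b²) → e^(at)sin(bt). With a=-1, b=6

Final answer: e^(-t)·sin(6t)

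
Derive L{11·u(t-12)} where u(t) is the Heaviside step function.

L{u(t-a)} = e^(-as)/s. Here a=12, so L{u(t-12)} = e^(-12s)/s, and L{11·u(t-12)} = 11·e^(-12s)/s

Final answer: 11·e^(-12s)/s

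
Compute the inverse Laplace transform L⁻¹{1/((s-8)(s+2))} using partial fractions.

Decompose: A/(s-8) + B/(s+2). A = 1/10, B = -1/10. f(t) = (e^(8t) - e^(-2t))/10

Final answer: (e^(8t) - e^(-2t))/10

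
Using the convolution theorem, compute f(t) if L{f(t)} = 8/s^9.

8/s^9 = (8/s)·(1/s^8) = L{8}·L{t^7/5040}. By convolution, f(t) = 8*t^7/5040 = ∫₀ᵗ 8·τ^7/5040 dτ = 8·t^8/40320

Final answer: 8·t^8/40320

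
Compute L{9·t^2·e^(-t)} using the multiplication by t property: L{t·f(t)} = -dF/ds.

Using L{t^n·e^(at)} = n!/(s-a)^(n+1), L{t^2·e^(-t)} = 2/(s+1)^3, so L{9·t^2·e^(-t)} = 9·2/(s+1)^3 = 18/(s+1)^3

Final answer: 18/(s+1)^3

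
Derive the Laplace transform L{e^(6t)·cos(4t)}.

L{e^(at)·cos(ωt)} = (s-a)/((s-a)² + ω²), so L{e^(6t)·cos(4t)} = (s-6)/((s-6)² + 16)

Final answer: (s-6)/((s-6)² + 16)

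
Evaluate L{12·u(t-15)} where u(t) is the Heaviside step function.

L{u(t-a)} = e^(-as)/s. Here a=15, so L{u(t-15)} = e^(-15s)/s, and L{12·u(t-15)} = 12·e^(-15s)/s

Final answer: 12·e^(-15s)/s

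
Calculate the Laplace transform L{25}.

L{25} = 25 · L{1} = 25/s

Final answer: 25/s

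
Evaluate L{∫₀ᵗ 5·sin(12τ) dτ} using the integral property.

L{∫₀ᵗ f(τ)dτ} = F(s)/s with F(s) = 60/(s² + 144), so the result is (60/(s² + 144))/s = 60/(s(s² + 144))

Final answer: 60/(s(s² + 144))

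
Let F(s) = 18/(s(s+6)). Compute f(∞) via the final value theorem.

f(∞) = lim_{s→0} s·18/(s(s+6)) = lim_{s→0} 18/(s+6) = 18/6 = 3

Final answer: 3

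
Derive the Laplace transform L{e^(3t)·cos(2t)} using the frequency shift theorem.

Frequency shift: L{e^(at)f(t)} = F(s-a). L{e^(3t)·cos(2t)} = (s-3)/((s-3)² + 4)

Final answer: (s-3)/((s-3)² + 4)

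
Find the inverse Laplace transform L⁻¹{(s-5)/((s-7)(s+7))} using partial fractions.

Using partial fractions, f(t) = (2e^(7t) + 12e^(-7t))/14

Final answer: (2e^(7t) + 12e^(-7t))/14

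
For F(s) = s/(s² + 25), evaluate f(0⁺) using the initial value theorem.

f(0⁺) = lim_{s→∞} s·s/(s² + 25) = lim_{s→∞} s²/(s² + 25) = 1

Final answer: 1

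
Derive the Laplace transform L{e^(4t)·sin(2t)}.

L{e^(at)·sin(ωt)} = ω/((s-a)² + ω²), so L{e^(4t)·sin(2t)} = 2/((s-4)² + 4)

Final answer: 2/((s-4)² + 4)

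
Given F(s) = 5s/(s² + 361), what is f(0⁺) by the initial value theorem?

f(0⁺) = lim_{s→∞} s·5s/(s² + 361) = lim_{s→∞} 5s²/(s² + 361) = 5

Final answer: 5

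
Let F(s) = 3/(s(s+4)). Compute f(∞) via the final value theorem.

f(∞) = lim_{s→0} s·3/(s(s+4)) = lim_{s→0} 3/(s+4) = 3/4 = 3/4

Final answer: 3/4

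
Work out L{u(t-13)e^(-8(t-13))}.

u(t-a)f(t-a) with f(t)=e^(-8t). L{e^(-8t)} = 1/(s+8). By time shift: e^(-13s)/(s+8)

Final answer: e^(-13s)/(s+8)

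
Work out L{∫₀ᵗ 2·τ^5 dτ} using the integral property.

L{∫₀ᵗ f(τ)dτ} = F(s)/s with f(t) = 2t^5. F(s) = 240/s^6, so L{∫₀ᵗ 2·τ^5 dτ} = (240/s^6)/s = 240/s^7. (Check: ∫₀ᵗ 2·τ^5 dτ = 2t^6/6.)

Final answer: 240/s^7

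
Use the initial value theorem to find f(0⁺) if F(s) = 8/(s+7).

f(0⁺) = lim_{s→∞} s·8/(s+7) = lim_{s→∞} 8s/(s+7) = 8

Final answer: 8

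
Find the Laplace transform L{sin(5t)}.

L{sin(ωt)} = ω/(s² + ω²), so L{sin(5t)} = 5/(s² + 25)

Final answer: 5/(s² + 25)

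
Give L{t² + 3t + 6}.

L{t² + 3t + 6} = 2/s³ + 3/s² + 6/s = 2/s³ + 3/s² + 6/s

Final answer: 2/s³ + 3/s² + 6/s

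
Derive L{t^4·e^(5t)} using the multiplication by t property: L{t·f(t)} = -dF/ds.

Using L{t^n·e^(at)} = n!/(s-a)^(n+1), L{t^4·e^(5t)} = 24/(s-5)^5

Final answer: 24/(s-5)^5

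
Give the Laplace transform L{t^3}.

L{t^n} = n!/s^(n+1), so L{t^3} = 6/s^4

Final answer: 6/s^4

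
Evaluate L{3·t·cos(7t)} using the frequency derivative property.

L{cos(7t)} = s/(s² + 49). Derivative: d/ds[s/(s² + 49)] = [(s² + 49) - s·2s]/(s² + 49)² = (49 - s²)/(s² + 49)². So L{t·cos(7t)} = -F'(s) = (s² - 49)/(s² + 49)². Then L{3·t·cos(7t)} = 3·(s² - 49)/(s² + 49)²

Final answer: 3·(s² - 49)/(s² + 49)²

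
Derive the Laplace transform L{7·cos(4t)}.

L{cos(ωt)} = s/(s² + ω²), so L{cos(4t)} = s/(s² + 16). Then L{7·cos(4t)} = 7·s/(s² + 16) = 7s/(s² + 16)

Final answer: 7s/(s² + 16)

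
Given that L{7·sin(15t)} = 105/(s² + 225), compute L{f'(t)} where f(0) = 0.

L{f'(t)} = s·F(s) - f(0) = s·105/(s² + 225) - 0 = 105s/(s² + 225)

Final answer: 105s/(s² + 225)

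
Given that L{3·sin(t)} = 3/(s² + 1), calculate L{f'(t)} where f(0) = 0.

L{f'(t)} = s·F(s) - f(0) = s·3/(s² + 1) - 0 = 3s/(s² + 1)

Final answer: 3s/(s² + 1)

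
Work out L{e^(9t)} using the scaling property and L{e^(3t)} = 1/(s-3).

Using L{f(at)} = (1/a)F(s/a) with a=3 and f(t) = e^(3t): L{e^(9t)} = (1/3) · 1/((s/3)-3) = (1/3) · 3/(s-9) = 1/(s-9)

Final answer: 1/(s-9)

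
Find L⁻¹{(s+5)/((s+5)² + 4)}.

Using frequency shift: L⁻¹{(s-a)/((s-a)² + b²)} = e^(at)cos(bt). Here a=-5, b=2

Final answer: e^(-5t)·cos(2t)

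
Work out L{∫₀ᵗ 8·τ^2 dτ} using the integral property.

L{∫₀ᵗ f(τ)dτ} = F(s)/s with f(t) = 8t^2. F(s) = 16/s^3, so L{∫₀ᵗ 8·τ^2 dτ} = (16/s^3)/s = 16/s^4. (Check: ∫₀ᵗ 8·τ^2 dτ = 8t^3/3.)

Final answer: 16/s^4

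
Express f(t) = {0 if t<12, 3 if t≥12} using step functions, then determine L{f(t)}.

f(t) = 3·u(t-12). L{u(t-12)} = e^(-12s)/s, so L{f(t)} = 3·e^(-12s)/s

Final answer: 3·e^(-12s)/s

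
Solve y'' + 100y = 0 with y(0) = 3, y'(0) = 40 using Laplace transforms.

L{y''} + 100L{y} = 0. s²Y - 3s - 40 + 100Y = 0. Y(s² + 100) = 3s + 40. Y = (3s + 40)/(s² + 100). Inverting: y(t) = 3cos(10t) + 4sin(10t)

Final answer: y(t) = 3cos(10t) + 4sin(10t)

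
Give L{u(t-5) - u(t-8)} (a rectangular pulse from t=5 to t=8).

L{u(t-a)} = e^(-as)/s. L{u(t-5) - u(t-8)} = (e^(-5s) - e^(-8s))/s

Final answer: (e^(-5s) - e^(-8s))/s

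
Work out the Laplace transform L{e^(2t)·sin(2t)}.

L{e^(at)·sin(ωt)} = ω/((s-a)² + ω²), so L{e^(2t)·sin(2t)} = 2/((s-2)² + 4)

Final answer: 2/((s-2)² + 4)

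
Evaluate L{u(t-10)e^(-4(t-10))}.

u(t-a)f(t-a) with f(t)=e^(-4t). L{e^(-4t)} = 1/(s+4). By time shift: e^(-10s)/(s+4)

Final answer: e^(-10s)/(s+4)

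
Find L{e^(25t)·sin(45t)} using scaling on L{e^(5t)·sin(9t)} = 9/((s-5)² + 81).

Scaling with a=5: L{e^(25t)·sin(45t)} = (1/5) · 9/((s/5-5)² + 81). Simplifying: 45/((s-25)² + 2025)

Final answer: 45/((s-25)² + 2025)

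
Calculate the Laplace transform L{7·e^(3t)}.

L{e^(at)} = 1/(s-a), so L{e^(3t)} = 1/(s-3). Then L{7·e^(3t)} = 7/(s-3)

Final answer: 7/(s-3)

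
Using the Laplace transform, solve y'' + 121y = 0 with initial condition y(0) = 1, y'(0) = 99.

L{y''} + 121L{y} = 0. s²Y - s - 99 + 121Y = 0. Y(s² + 121) = s + 99. Y = (s + 99)/(s² + 121). Inverting: y(t) = cos(11t) + 9sin(11t)

Final answer: y(t) = cos(11t) + 9sin(11t)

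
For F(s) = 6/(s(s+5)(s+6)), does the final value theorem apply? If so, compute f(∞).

Poles of sF(s) = 6/((s+5)(s+6)) are at s = -5 and s = -6, both in the left half-plane. Theorem applies. f(∞) = lim_{s→0} sF(s) = 6/(5·6) = 1/5

Final answer: 1/5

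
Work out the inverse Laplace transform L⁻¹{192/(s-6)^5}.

L⁻¹{n!/(s-a)^(n+1)} = t^n·e^(at) with n=4, a=6. So L⁻¹{24/(s-6)^5} = t^4·e^(6t), and L⁻¹{192/(s-6)^5} = (192/24)·t^4·e^(6t) = 8·t^4·e^(6t)

Final answer: 8·t^4·e^(6t)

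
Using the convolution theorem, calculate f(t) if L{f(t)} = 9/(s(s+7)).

9/(s(s+7)) = (9/s)·(1/(s+7)) = L{9}·L{e^(-7t)}. By convolution, f(t) = 9*e^(-7t) = ∫₀ᵗ 9·e^(-7τ) dτ = 9·(1 - e^(-7t))/7

Final answer: 9·(1 - e^(-7t))/7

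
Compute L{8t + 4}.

L{8t + 4} = 8·L{t} + 4·L{1} = 8/s² + 4/s

Final answer: 8/s² + 4/s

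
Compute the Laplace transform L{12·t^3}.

L{t^n} = n!/s^(n+1), so L{t^3} = 6/s^4. Then L{12·t^3} = 12·6/s^4 = 72/s^4

Final answer: 72/s^4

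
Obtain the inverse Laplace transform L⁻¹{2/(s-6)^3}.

L⁻¹{n!/(s-a)^(n+1)} = t^n·e^(at), so L⁻¹{2/(s-6)^3} = t^2·e^(6t)

Final answer: t^2·e^(6t)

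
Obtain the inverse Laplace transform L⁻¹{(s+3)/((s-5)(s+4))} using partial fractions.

Using partial fractions, f(t) = (8e^(5t) + e^(-4t))/9

Final answer: (8e^(5t) + e^(-4t))/9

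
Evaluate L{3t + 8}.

L{3t + 8} = 3·L{t} + 8·L{1} = 3/s² + 8/s

Final answer: 3/s² + 8/s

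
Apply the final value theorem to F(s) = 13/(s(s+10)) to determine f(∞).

f(∞) = lim_{s→0} s·13/(s(s+10)) = lim_{s→0} 13/(s+10) = 13/10 = 13/10

Final answer: 13/10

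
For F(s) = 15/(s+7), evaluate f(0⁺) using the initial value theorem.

f(0⁺) = lim_{s→∞} s·15/(s+7) = lim_{s→∞} 15s/(s+7) = 15

Final answer: 15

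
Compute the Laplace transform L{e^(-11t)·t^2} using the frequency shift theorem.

L{e^(at)·t^n} = n!/(s-a)^(n+1), so L{e^(-11t)·t^2} = 2/(s+11)^3

Final answer: 2/(s+11)^3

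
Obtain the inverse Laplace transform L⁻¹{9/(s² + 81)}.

L⁻¹{9/(s² + 81)} = sin(9t)

Final answer: sin(9t)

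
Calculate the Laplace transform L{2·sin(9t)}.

L{sin(ωt)} = ω/(s² + ω²), so L{sin(9t)} = 9/(s² + 81). Then L{2·sin(9t)} = 2·9/(s² + 81) = 18/(s² + 81)

Final answer: 18/(s² + 81)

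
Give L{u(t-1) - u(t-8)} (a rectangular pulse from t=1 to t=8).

L{u(t-a)} = e^(-as)/s. L{u(t-1) - u(t-8)} = (e^(-s) - e^(-8s))/s

Final answer: (e^(-s) - e^(-8s))/s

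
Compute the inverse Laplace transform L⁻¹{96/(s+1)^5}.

L⁻¹{n!/(s-a)^(n+1)} = t^n·e^(at) with n=4, a=-1. So L⁻¹{24/(s+1)^5} = t^4·e^(-t), and L⁻¹{96/(s+1)^5} = (96/24)·t^4·e^(-t) = 4·t^4·e^(-t)

Final answer: 4·t^4·e^(-t)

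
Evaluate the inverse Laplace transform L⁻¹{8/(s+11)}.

L⁻¹{1/(s-a)} = e^(at), so L⁻¹{1/(s+11)} = e^(-11t), and L⁻¹{8/(s+11)} = 8·e^(-11t)

Final answer: 8·e^(-11t)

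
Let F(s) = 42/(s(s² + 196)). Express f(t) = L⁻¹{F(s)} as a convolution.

42/(s(s² + 196)) = (1/s)·(42/(s² + 196)) = L{1}·L{3·sin(14t)}. So f(t) = 1*(3·sin(14t)) = ∫₀ᵗ 3·sin(14τ) dτ

Final answer: ∫₀ᵗ 3·sin(14τ) dτ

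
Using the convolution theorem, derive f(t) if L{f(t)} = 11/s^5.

11/s^5 = (11/s)·(1/s^4) = L{11}·L{t^3/6}. By convolution, f(t) = 11*t^3/6 = ∫₀ᵗ 11·τ^3/6 dτ = 11·t^4/24

Final answer: 11·t^4/24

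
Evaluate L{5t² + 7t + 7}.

L{5t² + 7t + 7} = 5·2/s³ + 7/s² + 7/s = 10/s³ + 7/s² + 7/s

Final answer: 10/s³ + 7/s² + 7/s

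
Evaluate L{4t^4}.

L{t^n} = n!/s^(n+1). So L{4t^4} = 4·4!/s^5 = 96/s^5

Final answer: 96/s^5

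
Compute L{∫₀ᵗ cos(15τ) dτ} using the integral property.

L{∫₀ᵗ f(τ)dτ} = F(s)/s with F(s) = s/(s² + 225), so the result is (s/(s² + 225))/s = 1/(s² + 225)

Final answer: 1/(s² + 225)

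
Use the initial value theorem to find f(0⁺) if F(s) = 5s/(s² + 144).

f(0⁺) = lim_{s→∞} s·5s/(s² + 144) = lim_{s→∞} 5s²/(s² + 144) = 5

Final answer: 5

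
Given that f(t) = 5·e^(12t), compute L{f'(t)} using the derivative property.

f(0) = 5, F(s) = 5/(s-12). L{f'(t)} = s·F(s) - f(0) = 5s/(s-12) - 5 = (5s - 5(s-12))/(s-12) = 60/(s-12)

Final answer: 60/(s-12)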